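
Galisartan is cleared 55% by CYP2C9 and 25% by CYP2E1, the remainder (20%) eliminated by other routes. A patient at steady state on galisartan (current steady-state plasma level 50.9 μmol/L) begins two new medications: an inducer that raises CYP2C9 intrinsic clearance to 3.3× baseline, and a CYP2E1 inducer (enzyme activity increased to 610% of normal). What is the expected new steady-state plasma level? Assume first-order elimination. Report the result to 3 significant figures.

14.4 μmol/L

The CYP2C9 pathway (55% of clearance) rises to 3.3× activity: 0.55 × 3.3 = 1.815.
The CYP2E1 pathway (25% of clearance) increases to 6.1× activity: 0.25 × 6.1 = 1.525.
The remaining 20% of clearance is unaffected.
New clearance relative to baseline: 1.815 + 1.525 + 0.2 = 3.54.
Dividing the baseline by the relative clearance: 50.9 / 3.54 = 14.4 μmol/L.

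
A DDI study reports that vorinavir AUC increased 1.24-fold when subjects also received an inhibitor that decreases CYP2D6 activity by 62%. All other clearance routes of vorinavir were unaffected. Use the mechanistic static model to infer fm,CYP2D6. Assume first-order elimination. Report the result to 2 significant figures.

0.31

Let fm be the CYP2D6 fraction. New clearance relative to baseline = fm × 0.38 + (1 − fm).
AUC ratio = 1 / (new CL fraction), so new CL fraction = 1 / 1.24 = 0.8065.
fm × 0.38 + 1 − fm = 0.8065  ⇒  fm × (0.38 − 1) = −0.1935  ⇒  fm = 0.31.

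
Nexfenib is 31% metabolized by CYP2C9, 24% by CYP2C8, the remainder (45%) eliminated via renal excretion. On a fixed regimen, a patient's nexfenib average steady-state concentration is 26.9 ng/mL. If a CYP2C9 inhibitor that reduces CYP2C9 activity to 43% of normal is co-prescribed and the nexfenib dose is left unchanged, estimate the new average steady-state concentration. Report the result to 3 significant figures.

The CYP2C9 pathway (31% of clearance) is reduced to 0.43× activity: 0.31 × 0.43 = 0.1333.
CYP2C8 (24%) and the residual 45% are unaffected.
New clearance relative to baseline: 0.1333 + 0.24 + 0.45 = 0.8233.
With dosing unchanged, average steady-state concentration scales as 1/CL: 26.9 / 0.8233 = 32.7 ng/mL.

32.7 ng/mL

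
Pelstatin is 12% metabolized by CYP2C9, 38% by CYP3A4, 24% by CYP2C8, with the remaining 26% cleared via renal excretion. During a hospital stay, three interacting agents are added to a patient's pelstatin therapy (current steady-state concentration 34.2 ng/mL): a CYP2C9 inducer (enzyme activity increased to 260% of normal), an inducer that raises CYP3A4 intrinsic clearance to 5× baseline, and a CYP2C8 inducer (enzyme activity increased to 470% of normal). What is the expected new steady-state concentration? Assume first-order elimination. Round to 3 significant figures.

The CYP2C9 pathway (12% of clearance) is boosted to 2.6× activity: 0.12 × 2.6 = 0.312.
The CYP3A4 pathway (38% of clearance) increases to 5× activity: 0.38 × 5 = 1.9.
The CYP2C8 pathway (24% of clearance) is boosted to 4.7× activity: 0.24 × 4.7 = 1.128.
The remaining 26% of clearance is unaffected.
New clearance relative to baseline: 0.312 + 1.9 + 1.128 + 0.26 = 3.6.
Dividing the baseline by the relative clearance: 34.2 / 3.6 = 9.50 ng/mL.

9.50 ng/mL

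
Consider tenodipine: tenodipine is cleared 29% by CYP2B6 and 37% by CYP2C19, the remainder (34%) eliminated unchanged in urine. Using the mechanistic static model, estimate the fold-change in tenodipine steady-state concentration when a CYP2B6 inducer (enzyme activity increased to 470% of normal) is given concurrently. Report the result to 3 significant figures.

0.482

CYP2B6: 0.29 × 4.7 = 1.363
CYP2C19: 0.37 (unchanged)
Other: 0.34 (unchanged)
CL_new/CL_old = 1.363 + 0.37 + 0.34 = 2.073.
Steady-state concentration is inversely proportional to clearance, so the fold-change is 1 / 2.073 = 0.482.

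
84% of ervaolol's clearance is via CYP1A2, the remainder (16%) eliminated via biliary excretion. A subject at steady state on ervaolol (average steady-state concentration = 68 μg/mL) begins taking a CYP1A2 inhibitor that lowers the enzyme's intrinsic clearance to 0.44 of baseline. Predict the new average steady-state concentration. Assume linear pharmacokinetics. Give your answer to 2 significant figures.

1.3 × 10² μg/mL

CYP1A2: 0.84 × 0.44 = 0.3696
Other: 0.16 (unchanged)
Relative clearance = 0.3696 + 0.16 = 0.5296.
New average steady-state concentration = baseline ÷ relative clearance = 68 / 0.5296 = 1.3 × 10² μg/mL.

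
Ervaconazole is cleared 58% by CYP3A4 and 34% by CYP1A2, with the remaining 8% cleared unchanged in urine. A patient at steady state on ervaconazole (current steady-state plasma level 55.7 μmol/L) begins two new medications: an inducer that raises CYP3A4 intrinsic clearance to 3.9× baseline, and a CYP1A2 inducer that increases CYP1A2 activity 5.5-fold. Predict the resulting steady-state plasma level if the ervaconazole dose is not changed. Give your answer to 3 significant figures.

The CYP3A4 pathway (58% of clearance) is boosted to 3.9× activity: 0.58 × 3.9 = 2.262.
The CYP1A2 pathway (34% of clearance) rises to 5.5× activity: 0.34 × 5.5 = 1.87.
The remaining 8% of clearance is unaffected.
Relative clearance = 2.262 + 1.87 + 0.08 = 4.212.
Steady-state plasma level ∝ 1/CL: new value = 55.7 / 4.212 = 13.2 μmol/L.

13.2 μmol/L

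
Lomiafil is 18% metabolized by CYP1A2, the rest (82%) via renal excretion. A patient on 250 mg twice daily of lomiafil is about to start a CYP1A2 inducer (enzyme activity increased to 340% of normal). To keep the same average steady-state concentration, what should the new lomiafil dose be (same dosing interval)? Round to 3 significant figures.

CYP1A2: 0.18 × 3.4 = 0.612
Other: 0.82 (unchanged)
Relative clearance = 0.612 + 0.82 = 1.432.
Exposure is unchanged when dose changes in proportion to clearance. New dose = 250 mg × 1.432 = 358 mg.

358 mg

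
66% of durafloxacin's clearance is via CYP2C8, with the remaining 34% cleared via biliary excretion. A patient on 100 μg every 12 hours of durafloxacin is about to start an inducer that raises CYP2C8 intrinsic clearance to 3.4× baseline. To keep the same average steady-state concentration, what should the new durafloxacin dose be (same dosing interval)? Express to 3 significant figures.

258 μg

The CYP2C8 pathway (66% of clearance) rises to 3.4× activity: 0.66 × 3.4 = 2.244.
Non-CYP routes (34%) are unchanged.
New clearance relative to baseline: 2.244 + 0.34 = 2.584.
Css,avg = (dose rate)/CL, so holding Css fixed requires dose ∝ CL: 100 × 2.584 = 258 μg.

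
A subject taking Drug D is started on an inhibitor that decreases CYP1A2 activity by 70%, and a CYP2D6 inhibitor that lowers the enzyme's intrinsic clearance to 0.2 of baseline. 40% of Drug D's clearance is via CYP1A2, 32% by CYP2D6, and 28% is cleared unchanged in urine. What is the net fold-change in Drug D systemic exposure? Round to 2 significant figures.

2.2

CYP1A2: 0.4 × 0.3 = 0.12
CYP2D6: 0.32 × 0.2 = 0.064
Other: 0.28 (unchanged)
New clearance relative to baseline: 0.12 + 0.064 + 0.28 = 0.464.
Systemic exposure ∝ 1/CL: fold-change = 1 / 0.464 = 2.2.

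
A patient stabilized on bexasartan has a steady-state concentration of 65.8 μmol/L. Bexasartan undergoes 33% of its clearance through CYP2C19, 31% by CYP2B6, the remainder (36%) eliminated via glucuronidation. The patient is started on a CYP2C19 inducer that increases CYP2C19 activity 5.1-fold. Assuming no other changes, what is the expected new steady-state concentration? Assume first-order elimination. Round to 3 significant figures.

28.0 μmol/L

The CYP2C19 pathway (33% of clearance) rises to 5.1× activity: 0.33 × 5.1 = 1.683.
CYP2B6 (31%) and the residual 36% are unaffected.
CL_new/CL_old = 1.683 + 0.31 + 0.36 = 2.353.
New steady-state concentration = baseline ÷ relative clearance = 65.8 / 2.353 = 28.0 μmol/L.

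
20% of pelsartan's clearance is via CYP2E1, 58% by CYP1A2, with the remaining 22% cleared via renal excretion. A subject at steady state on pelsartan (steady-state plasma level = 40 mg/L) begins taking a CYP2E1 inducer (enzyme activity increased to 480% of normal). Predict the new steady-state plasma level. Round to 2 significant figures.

23 mg/L

The CYP2E1 pathway (20% of clearance) increases to 4.8× activity: 0.2 × 4.8 = 0.96.
CYP1A2 (58%) and the residual 22% are unaffected.
New clearance relative to baseline: 0.96 + 0.58 + 0.22 = 1.76.
New steady-state plasma level = baseline ÷ relative clearance = 40 / 1.76 = 23 mg/L.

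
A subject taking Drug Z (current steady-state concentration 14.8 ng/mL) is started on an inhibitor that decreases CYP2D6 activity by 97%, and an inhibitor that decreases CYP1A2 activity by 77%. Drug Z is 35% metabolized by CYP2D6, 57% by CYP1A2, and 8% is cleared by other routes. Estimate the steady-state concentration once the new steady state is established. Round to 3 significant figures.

66.8 ng/mL

The CYP2D6 pathway (35% of clearance) is reduced to 0.03× activity: 0.35 × 0.03 = 0.0105.
The CYP1A2 pathway (57% of clearance) falls to 0.23× activity: 0.57 × 0.23 = 0.1311.
The remaining 8% of clearance is unaffected.
New clearance relative to baseline: 0.0105 + 0.1311 + 0.08 = 0.2216.
New steady-state concentration = 14.8 / 0.2216 = 66.8 ng/mL (concentration scales inversely with clearance).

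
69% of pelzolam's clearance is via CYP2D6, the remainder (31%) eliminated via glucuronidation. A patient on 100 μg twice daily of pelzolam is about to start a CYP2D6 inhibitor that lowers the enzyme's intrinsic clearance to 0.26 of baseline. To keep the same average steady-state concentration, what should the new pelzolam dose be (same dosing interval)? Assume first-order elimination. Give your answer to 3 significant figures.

The CYP2D6 pathway (69% of clearance) is reduced to 0.26× activity: 0.69 × 0.26 = 0.1794.
The remaining 31% of clearance is unaffected.
Relative clearance = 0.1794 + 0.31 = 0.4894.
To maintain the same steady-state level, dose must scale with clearance: new dose = 100 × 0.4894 = 48.9 μg.

48.9 μg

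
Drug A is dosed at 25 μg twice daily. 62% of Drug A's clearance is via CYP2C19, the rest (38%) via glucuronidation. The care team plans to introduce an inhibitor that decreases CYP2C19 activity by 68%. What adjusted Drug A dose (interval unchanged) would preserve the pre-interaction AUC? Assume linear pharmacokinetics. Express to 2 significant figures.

The CYP2C19 pathway (62% of clearance) is reduced to 0.32× activity: 0.62 × 0.32 = 0.1984.
Non-CYP routes (38%) are unchanged.
New clearance relative to baseline: 0.1984 + 0.38 = 0.5784.
Exposure is unchanged when dose changes in proportion to clearance. New dose = 25 μg × 0.5784 = 14 μg.

14 μg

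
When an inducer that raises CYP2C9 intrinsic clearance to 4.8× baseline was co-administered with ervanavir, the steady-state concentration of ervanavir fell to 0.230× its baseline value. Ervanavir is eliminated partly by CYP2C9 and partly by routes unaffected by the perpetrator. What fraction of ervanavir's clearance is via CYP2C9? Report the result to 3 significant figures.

0.881

Let x = fm,CYP2C9. Because steady-state concentration ∝ 1/CL, relative clearance rose to 1/0.230 = 4.348.
Setting x·4.8 + (1 − x) = 4.348 and solving: x = (4.348 − 1)/(4.8 − 1) = 0.881.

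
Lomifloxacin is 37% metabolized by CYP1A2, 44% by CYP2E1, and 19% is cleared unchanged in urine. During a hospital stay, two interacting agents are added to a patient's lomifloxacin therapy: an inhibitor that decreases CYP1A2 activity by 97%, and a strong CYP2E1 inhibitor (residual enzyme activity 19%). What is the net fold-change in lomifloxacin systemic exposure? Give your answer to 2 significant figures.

3.5

The CYP1A2 pathway (37% of clearance) falls to 0.03× activity: 0.37 × 0.03 = 0.0111.
The CYP2E1 pathway (44% of clearance) falls to 0.19× activity: 0.44 × 0.19 = 0.0836.
The remaining 19% of clearance is unaffected.
CL_new/CL_old = 0.0111 + 0.0836 + 0.19 = 0.2847.
Because systemic exposure varies inversely with clearance, the combined effect is 1 / 0.2847 = 3.5.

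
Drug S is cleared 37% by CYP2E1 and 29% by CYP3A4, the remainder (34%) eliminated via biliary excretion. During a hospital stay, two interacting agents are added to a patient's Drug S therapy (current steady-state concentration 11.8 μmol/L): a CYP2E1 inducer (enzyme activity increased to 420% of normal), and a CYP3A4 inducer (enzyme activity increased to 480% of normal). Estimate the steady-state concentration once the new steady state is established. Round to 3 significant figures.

3.59 μmol/L

The CYP2E1 pathway (37% of clearance) increases to 4.2× activity: 0.37 × 4.2 = 1.554.
The CYP3A4 pathway (29% of clearance) increases to 4.8× activity: 0.29 × 4.8 = 1.392.
Non-CYP routes (34%) are unchanged.
Relative clearance = 1.554 + 1.392 + 0.34 = 3.286.
Steady-state concentration ∝ 1/CL: new value = 11.8 / 3.286 = 3.59 μmol/L.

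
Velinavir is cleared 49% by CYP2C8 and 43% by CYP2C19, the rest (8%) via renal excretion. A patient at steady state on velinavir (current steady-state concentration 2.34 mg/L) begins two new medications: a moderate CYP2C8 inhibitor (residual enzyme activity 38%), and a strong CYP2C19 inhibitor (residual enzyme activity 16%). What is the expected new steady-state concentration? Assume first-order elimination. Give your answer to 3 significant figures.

6.99 mg/L

CYP2C8: 0.49 × 0.38 = 0.1862
CYP2C19: 0.43 × 0.16 = 0.0688
Other: 0.08 (unchanged)
CL_new/CL_old = 0.1862 + 0.0688 + 0.08 = 0.335.
Dividing the baseline by the relative clearance: 2.34 / 0.335 = 6.99 mg/L.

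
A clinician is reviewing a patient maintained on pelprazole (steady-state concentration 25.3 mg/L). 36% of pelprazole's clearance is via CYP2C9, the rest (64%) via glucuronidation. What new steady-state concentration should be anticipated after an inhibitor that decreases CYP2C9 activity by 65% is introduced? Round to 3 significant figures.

33.0 mg/L

The CYP2C9 pathway (36% of clearance) is reduced to 0.35× activity: 0.36 × 0.35 = 0.126.
Non-CYP routes (64%) are unchanged.
CL_new/CL_old = 0.126 + 0.64 = 0.766.
Steady-state concentration ∝ 1/CL, so new value = 25.3 / 0.766 = 33.0 mg/L.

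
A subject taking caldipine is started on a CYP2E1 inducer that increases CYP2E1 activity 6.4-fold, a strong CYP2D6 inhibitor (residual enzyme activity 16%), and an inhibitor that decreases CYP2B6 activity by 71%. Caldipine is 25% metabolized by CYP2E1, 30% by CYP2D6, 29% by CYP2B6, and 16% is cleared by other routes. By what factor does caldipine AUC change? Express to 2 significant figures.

CYP2E1: 0.25 × 6.4 = 1.6
CYP2D6: 0.3 × 0.16 = 0.048
CYP2B6: 0.29 × 0.29 = 0.0841
Other: 0.16 (unchanged)
CL_new/CL_old = 1.6 + 0.048 + 0.0841 + 0.16 = 1.8921.
Net AUC ratio = 1 / 1.8921 = 0.53.

0.53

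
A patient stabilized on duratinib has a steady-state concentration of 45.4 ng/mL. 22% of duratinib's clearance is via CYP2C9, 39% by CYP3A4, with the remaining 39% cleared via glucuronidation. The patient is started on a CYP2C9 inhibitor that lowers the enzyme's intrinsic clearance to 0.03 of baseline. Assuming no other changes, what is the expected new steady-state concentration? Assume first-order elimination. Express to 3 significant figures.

The CYP2C9 pathway (22% of clearance) is reduced to 0.03× activity: 0.22 × 0.03 = 0.0066.
CYP3A4 (39%) and the residual 39% are unaffected.
New clearance relative to baseline: 0.0066 + 0.39 + 0.39 = 0.7866.
With dosing unchanged, steady-state concentration scales as 1/CL: 45.4 / 0.7866 = 57.7 ng/mL.

57.7 ng/mL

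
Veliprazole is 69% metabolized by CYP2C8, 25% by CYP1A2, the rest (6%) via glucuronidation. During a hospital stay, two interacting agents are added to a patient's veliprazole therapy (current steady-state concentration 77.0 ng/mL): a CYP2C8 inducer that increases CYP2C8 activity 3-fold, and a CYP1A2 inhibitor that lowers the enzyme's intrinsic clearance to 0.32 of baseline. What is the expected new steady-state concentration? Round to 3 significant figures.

CYP2C8: 0.69 × 3 = 2.07
CYP1A2: 0.25 × 0.32 = 0.08
Other: 0.06 (unchanged)
Relative clearance = 2.07 + 0.08 + 0.06 = 2.21.
Dividing the baseline by the relative clearance: 77.0 / 2.21 = 34.8 ng/mL.

34.8 ng/mL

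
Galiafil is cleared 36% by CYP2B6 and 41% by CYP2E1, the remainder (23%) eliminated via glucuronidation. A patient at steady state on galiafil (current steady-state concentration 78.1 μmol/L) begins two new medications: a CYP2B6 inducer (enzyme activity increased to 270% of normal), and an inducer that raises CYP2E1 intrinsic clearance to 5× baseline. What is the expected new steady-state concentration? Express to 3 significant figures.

The CYP2B6 pathway (36% of clearance) increases to 2.7× activity: 0.36 × 2.7 = 0.972.
The CYP2E1 pathway (41% of clearance) is boosted to 5× activity: 0.41 × 5 = 2.05.
Non-CYP routes (23%) are unchanged.
Relative clearance = 0.972 + 2.05 + 0.23 = 3.252.
Steady-state concentration ∝ 1/CL: new value = 78.1 / 3.252 = 24.0 μmol/L.

24.0 μmol/L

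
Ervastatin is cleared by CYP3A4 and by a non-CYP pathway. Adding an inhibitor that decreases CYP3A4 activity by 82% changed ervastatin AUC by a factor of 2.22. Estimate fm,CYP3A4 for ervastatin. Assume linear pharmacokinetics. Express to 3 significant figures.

CL'/CL = 1 / 2.22 = 0.4505
0.18·fm + (1 − fm) = 0.4505
fm = (0.4505 − 1) / (0.18 − 1) = 0.670

0.670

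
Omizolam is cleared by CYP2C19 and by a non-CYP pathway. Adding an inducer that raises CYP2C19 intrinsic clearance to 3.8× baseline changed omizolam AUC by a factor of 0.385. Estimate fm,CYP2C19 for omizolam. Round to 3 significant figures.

0.571

Let fm be the CYP2C19 fraction. New clearance relative to baseline = fm × 3.8 + (1 − fm).
AUC ratio = 1 / (new CL fraction), so new CL fraction = 1 / 0.385 = 2.597.
fm × 3.8 + 1 − fm = 2.597  ⇒  fm × (3.8 − 1) = 1.597  ⇒  fm = 0.571.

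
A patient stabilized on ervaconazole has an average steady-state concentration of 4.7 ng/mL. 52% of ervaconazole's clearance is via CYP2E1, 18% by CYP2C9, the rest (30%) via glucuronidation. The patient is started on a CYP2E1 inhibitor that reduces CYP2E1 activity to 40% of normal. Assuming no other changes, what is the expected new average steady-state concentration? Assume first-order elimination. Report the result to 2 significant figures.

The CYP2E1 pathway (52% of clearance) drops to 0.4× activity: 0.52 × 0.4 = 0.208.
CYP2C9 (18%) and the residual 30% are unaffected.
Relative clearance = 0.208 + 0.18 + 0.3 = 0.688.
Average steady-state concentration ∝ 1/CL, so new value = 4.7 / 0.688 = 6.8 ng/mL.

6.8 ng/mL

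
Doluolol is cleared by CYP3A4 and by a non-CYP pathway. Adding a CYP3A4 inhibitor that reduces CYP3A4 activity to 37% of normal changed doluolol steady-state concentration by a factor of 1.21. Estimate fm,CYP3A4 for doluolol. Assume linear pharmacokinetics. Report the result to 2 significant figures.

CL'/CL = 1 / 1.21 = 0.8264
0.37·fm + (1 − fm) = 0.8264
fm = (0.8264 − 1) / (0.37 − 1) = 0.28

0.28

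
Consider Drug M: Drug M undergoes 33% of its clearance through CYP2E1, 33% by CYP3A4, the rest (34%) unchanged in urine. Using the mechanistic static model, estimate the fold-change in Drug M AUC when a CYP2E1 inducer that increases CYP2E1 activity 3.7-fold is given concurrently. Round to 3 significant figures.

0.529

The CYP2E1 pathway (33% of clearance) rises to 3.7× activity: 0.33 × 3.7 = 1.221.
CYP3A4 (33%) and the residual 34% are unaffected.
Relative clearance = 1.221 + 0.33 + 0.34 = 1.891.
AUC is inversely proportional to clearance, so the fold-change is 1 / 1.891 = 0.529.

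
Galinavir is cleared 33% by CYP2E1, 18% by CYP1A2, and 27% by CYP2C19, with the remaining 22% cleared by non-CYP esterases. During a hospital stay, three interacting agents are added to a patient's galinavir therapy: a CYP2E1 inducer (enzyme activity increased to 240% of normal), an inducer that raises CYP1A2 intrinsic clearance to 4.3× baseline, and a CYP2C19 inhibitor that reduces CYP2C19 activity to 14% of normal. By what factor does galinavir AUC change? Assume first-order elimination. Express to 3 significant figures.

0.548

CYP2E1: 0.33 × 2.4 = 0.792
CYP1A2: 0.18 × 4.3 = 0.774
CYP2C19: 0.27 × 0.14 = 0.0378
Other: 0.22 (unchanged)
CL_new/CL_old = 0.792 + 0.774 + 0.0378 + 0.22 = 1.8238.
AUC ∝ 1/CL: fold-change = 1 / 1.8238 = 0.548.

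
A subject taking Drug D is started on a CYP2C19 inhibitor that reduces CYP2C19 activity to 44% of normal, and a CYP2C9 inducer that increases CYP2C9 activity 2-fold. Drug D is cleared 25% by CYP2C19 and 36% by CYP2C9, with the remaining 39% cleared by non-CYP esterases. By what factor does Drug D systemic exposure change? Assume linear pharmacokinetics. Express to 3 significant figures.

0.820

The CYP2C19 pathway (25% of clearance) is reduced to 0.44× activity: 0.25 × 0.44 = 0.11.
The CYP2C9 pathway (36% of clearance) increases to 2× activity: 0.36 × 2 = 0.72.
Non-CYP routes (39%) are unchanged.
Relative clearance = 0.11 + 0.72 + 0.39 = 1.22.
Systemic exposure ∝ 1/CL: fold-change = 1 / 1.22 = 0.820.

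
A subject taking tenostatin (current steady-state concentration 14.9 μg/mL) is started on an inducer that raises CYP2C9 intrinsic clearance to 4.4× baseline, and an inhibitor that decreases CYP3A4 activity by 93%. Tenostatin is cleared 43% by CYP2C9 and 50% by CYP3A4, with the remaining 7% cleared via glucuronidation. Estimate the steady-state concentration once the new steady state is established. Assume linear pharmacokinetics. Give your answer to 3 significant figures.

The CYP2C9 pathway (43% of clearance) rises to 4.4× activity: 0.43 × 4.4 = 1.892.
The CYP3A4 pathway (50% of clearance) is reduced to 0.07× activity: 0.5 × 0.07 = 0.035.
The remaining 7% of clearance is unaffected.
CL_new/CL_old = 1.892 + 0.035 + 0.07 = 1.997.
Steady-state concentration ∝ 1/CL: new value = 14.9 / 1.997 = 7.46 μg/mL.

7.46 μg/mL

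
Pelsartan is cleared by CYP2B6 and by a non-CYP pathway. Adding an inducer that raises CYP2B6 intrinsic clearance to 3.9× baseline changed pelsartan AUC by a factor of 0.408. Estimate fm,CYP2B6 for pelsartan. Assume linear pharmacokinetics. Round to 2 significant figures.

0.50

Call the CYP2B6 fraction fm. After the interaction, CL_new/CL_old = fm × 3.9 + (1 − fm).
AUC ratio = 1 / (new CL fraction), so new CL fraction = 1 / 0.408 = 2.451.
fm × 3.9 + 1 − fm = 2.451  ⇒  fm × (3.9 − 1) = 1.451  ⇒  fm = 0.50.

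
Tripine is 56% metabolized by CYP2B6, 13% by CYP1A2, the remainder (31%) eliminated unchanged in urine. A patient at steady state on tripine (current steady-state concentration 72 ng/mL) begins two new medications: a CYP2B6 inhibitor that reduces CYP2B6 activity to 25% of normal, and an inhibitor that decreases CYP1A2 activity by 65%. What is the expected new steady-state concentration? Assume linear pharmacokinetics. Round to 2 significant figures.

CYP2B6: 0.56 × 0.25 = 0.14
CYP1A2: 0.13 × 0.35 = 0.0455
Other: 0.31 (unchanged)
Relative clearance = 0.14 + 0.0455 + 0.31 = 0.4955.
Dividing the baseline by the relative clearance: 72 / 0.4955 = 1.5 × 10² ng/mL.

1.5 × 10² ng/mL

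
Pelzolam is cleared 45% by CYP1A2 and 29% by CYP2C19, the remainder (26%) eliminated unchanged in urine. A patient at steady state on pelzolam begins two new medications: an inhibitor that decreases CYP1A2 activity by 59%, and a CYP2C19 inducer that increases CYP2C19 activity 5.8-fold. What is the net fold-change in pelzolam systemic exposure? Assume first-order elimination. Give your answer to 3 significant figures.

The CYP1A2 pathway (45% of clearance) drops to 0.41× activity: 0.45 × 0.41 = 0.1845.
The CYP2C19 pathway (29% of clearance) is boosted to 5.8× activity: 0.29 × 5.8 = 1.682.
The remaining 26% of clearance is unaffected.
Relative clearance = 0.1845 + 1.682 + 0.26 = 2.1265.
Because systemic exposure varies inversely with clearance, the combined effect is 1 / 2.1265 = 0.470.

0.470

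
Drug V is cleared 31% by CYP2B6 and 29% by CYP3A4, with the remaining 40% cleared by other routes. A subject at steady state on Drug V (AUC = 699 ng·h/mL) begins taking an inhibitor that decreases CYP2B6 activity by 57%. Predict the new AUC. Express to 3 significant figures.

849 ng·h/mL

CYP2B6: 0.31 × 0.43 = 0.1333
CYP3A4: 0.29 (unchanged)
Other: 0.4 (unchanged)
New clearance relative to baseline: 0.1333 + 0.29 + 0.4 = 0.8233.
New AUC = baseline ÷ relative clearance = 699 / 0.8233 = 849 ng·h/mL.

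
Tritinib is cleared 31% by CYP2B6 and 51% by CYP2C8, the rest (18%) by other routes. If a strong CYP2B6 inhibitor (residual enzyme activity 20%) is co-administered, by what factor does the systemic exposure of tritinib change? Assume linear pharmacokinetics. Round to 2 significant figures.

CYP2B6: 0.31 × 0.2 = 0.062
CYP2C8: 0.51 (unchanged)
Other: 0.18 (unchanged)
CL_new/CL_old = 0.062 + 0.51 + 0.18 = 0.752.
Systemic exposure ratio = CL_old/CL_new = 1 / 0.752 = 1.3.

1.3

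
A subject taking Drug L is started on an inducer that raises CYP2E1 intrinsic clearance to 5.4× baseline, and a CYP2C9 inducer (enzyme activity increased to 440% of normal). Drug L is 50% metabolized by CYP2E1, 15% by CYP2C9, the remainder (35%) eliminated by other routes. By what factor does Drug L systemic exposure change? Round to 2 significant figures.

The CYP2E1 pathway (50% of clearance) increases to 5.4× activity: 0.5 × 5.4 = 2.7.
The CYP2C9 pathway (15% of clearance) rises to 4.4× activity: 0.15 × 4.4 = 0.66.
Non-CYP routes (35%) are unchanged.
CL_new/CL_old = 2.7 + 0.66 + 0.35 = 3.71.
Net systemic exposure ratio = 1 / 3.71 = 0.27.

0.27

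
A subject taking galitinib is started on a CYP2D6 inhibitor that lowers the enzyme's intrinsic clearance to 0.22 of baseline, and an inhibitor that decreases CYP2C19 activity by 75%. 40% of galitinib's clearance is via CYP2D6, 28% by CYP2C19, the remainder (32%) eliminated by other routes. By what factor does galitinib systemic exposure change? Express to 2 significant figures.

2.1

CYP2D6: 0.4 × 0.22 = 0.088
CYP2C19: 0.28 × 0.25 = 0.07
Other: 0.32 (unchanged)
Relative clearance = 0.088 + 0.07 + 0.32 = 0.478.
Net systemic exposure ratio = 1 / 0.478 = 2.1.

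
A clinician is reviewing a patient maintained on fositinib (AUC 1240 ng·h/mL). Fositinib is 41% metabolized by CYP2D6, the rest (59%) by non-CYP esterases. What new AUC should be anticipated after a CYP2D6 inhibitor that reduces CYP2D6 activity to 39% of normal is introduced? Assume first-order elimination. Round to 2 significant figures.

CYP2D6: 0.41 × 0.39 = 0.1599
Other: 0.59 (unchanged)
CL_new/CL_old = 0.1599 + 0.59 = 0.7499.
With dosing unchanged, AUC scales as 1/CL: 1240 / 0.7499 = 1.7 × 10³ ng·h/mL.

1.7 × 10³ ng·h/mL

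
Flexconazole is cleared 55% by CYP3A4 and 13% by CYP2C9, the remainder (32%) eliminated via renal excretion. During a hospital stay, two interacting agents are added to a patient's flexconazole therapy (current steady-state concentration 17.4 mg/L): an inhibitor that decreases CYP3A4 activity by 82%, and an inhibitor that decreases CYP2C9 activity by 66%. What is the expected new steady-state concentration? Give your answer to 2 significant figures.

38 mg/L

The CYP3A4 pathway (55% of clearance) drops to 0.18× activity: 0.55 × 0.18 = 0.099.
The CYP2C9 pathway (13% of clearance) is reduced to 0.34× activity: 0.13 × 0.34 = 0.0442.
The remaining 32% of clearance is unaffected.
CL_new/CL_old = 0.099 + 0.0442 + 0.32 = 0.4632.
Steady-state concentration ∝ 1/CL: new value = 17.4 / 0.4632 = 38 mg/L.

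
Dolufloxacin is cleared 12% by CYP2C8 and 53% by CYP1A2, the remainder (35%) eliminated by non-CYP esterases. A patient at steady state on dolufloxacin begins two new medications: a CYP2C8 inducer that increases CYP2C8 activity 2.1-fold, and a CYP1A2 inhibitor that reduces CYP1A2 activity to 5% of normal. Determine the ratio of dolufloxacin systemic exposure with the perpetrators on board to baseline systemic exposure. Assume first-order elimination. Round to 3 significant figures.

1.59

The CYP2C8 pathway (12% of clearance) rises to 2.1× activity: 0.12 × 2.1 = 0.252.
The CYP1A2 pathway (53% of clearance) falls to 0.05× activity: 0.53 × 0.05 = 0.0265.
The remaining 35% of clearance is unaffected.
CL_new/CL_old = 0.252 + 0.0265 + 0.35 = 0.6285.
Systemic exposure ∝ 1/CL: fold-change = 1 / 0.6285 = 1.59.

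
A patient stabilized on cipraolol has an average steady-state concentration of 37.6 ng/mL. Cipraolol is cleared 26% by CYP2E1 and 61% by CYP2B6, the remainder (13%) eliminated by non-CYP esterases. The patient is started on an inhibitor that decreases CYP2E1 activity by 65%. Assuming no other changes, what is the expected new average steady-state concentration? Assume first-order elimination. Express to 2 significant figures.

45 ng/mL

The CYP2E1 pathway (26% of clearance) falls to 0.35× activity: 0.26 × 0.35 = 0.091.
CYP2B6 (61%) and the residual 13% are unaffected.
New clearance relative to baseline: 0.091 + 0.61 + 0.13 = 0.831.
Average steady-state concentration ∝ 1/CL, so new value = 37.6 / 0.831 = 45 ng/mL.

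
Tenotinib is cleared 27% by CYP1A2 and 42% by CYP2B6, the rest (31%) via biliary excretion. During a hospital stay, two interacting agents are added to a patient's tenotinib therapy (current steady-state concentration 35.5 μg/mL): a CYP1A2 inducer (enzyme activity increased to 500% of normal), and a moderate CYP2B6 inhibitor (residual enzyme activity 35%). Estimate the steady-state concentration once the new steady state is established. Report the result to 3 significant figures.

19.6 μg/mL

The CYP1A2 pathway (27% of clearance) rises to 5× activity: 0.27 × 5 = 1.35.
The CYP2B6 pathway (42% of clearance) drops to 0.35× activity: 0.42 × 0.35 = 0.147.
Non-CYP routes (31%) are unchanged.
CL_new/CL_old = 1.35 + 0.147 + 0.31 = 1.807.
Steady-state concentration ∝ 1/CL: new value = 35.5 / 1.807 = 19.6 μg/mL.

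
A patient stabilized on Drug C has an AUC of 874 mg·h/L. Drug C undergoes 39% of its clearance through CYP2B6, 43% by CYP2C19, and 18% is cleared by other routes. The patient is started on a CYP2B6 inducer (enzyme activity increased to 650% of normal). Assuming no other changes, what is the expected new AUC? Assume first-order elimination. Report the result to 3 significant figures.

278 mg·h/L

CYP2B6: 0.39 × 6.5 = 2.535
CYP2C19: 0.43 (unchanged)
Other: 0.18 (unchanged)
New clearance relative to baseline: 2.535 + 0.43 + 0.18 = 3.145.
With dosing unchanged, AUC scales as 1/CL: 874 / 3.145 = 278 mg·h/L.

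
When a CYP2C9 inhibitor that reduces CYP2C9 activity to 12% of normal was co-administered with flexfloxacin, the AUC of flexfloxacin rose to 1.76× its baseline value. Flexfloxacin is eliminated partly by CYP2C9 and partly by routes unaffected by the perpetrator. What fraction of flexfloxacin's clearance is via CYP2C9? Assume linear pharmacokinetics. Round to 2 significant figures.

0.49

Let x = fm,CYP2C9. Because AUC ∝ 1/CL, relative clearance fell to 1/1.76 = 0.5682.
Only the CYP2C9 route changed, so 0.5682 = x·0.12 + (1 − x), giving x = 0.49.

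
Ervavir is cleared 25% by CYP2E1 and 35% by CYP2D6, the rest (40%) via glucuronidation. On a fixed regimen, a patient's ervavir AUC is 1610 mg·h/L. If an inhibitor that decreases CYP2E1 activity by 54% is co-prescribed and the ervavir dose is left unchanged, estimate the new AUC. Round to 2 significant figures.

1.9 × 10³ mg·h/L

The CYP2E1 pathway (25% of clearance) is reduced to 0.46× activity: 0.25 × 0.46 = 0.115.
CYP2D6 (35%) and the residual 40% are unaffected.
CL_new/CL_old = 0.115 + 0.35 + 0.4 = 0.865.
With dosing unchanged, AUC scales as 1/CL: 1610 / 0.865 = 1.9 × 10³ mg·h/L.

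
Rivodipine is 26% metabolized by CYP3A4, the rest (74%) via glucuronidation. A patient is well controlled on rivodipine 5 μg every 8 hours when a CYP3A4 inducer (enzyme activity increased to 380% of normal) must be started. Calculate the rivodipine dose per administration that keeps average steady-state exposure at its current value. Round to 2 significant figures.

CYP3A4: 0.26 × 3.8 = 0.988
Other: 0.74 (unchanged)
Relative clearance = 0.988 + 0.74 = 1.728.
Css,avg = (dose rate)/CL, so holding Css fixed requires dose ∝ CL: 5 × 1.728 = 8.6 μg.

8.6 μg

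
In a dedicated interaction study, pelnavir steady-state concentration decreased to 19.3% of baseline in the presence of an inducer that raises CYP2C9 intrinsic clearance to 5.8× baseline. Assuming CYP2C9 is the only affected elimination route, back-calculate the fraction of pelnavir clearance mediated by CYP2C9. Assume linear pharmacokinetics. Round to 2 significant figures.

0.87

CL'/CL = 1 / 0.193 = 5.181
5.8·fm + (1 − fm) = 5.181
fm = (5.181 − 1) / (5.8 − 1) = 0.87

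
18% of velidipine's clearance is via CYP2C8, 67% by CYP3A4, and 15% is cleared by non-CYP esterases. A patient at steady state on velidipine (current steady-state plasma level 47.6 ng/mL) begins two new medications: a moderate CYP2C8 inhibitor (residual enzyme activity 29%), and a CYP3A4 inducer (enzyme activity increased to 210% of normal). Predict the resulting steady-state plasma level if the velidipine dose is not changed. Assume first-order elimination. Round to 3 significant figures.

CYP2C8: 0.18 × 0.29 = 0.0522
CYP3A4: 0.67 × 2.1 = 1.407
Other: 0.15 (unchanged)
New clearance relative to baseline: 0.0522 + 1.407 + 0.15 = 1.6092.
Dividing the baseline by the relative clearance: 47.6 / 1.6092 = 29.6 ng/mL.

29.6 ng/mL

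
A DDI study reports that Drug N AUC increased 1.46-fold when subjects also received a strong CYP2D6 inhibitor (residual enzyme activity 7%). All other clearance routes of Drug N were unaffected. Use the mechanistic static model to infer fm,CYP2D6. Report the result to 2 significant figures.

0.34

CL'/CL = 1 / 1.46 = 0.6849
0.07·fm + (1 − fm) = 0.6849
fm = (0.6849 − 1) / (0.07 − 1) = 0.34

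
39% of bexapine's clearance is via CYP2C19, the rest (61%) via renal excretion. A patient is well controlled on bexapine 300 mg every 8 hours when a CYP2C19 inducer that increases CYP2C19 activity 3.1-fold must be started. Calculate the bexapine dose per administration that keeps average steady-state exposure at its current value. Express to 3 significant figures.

546 mg

The CYP2C19 pathway (39% of clearance) increases to 3.1× activity: 0.39 × 3.1 = 1.209.
The remaining 61% of clearance is unaffected.
CL_new/CL_old = 1.209 + 0.61 = 1.819.
Exposure is unchanged when dose changes in proportion to clearance. New dose = 300 mg × 1.819 = 546 mg.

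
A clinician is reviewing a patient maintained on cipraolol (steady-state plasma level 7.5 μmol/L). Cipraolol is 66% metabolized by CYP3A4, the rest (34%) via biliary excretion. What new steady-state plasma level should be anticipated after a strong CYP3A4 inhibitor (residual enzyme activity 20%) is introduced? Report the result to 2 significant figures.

The CYP3A4 pathway (66% of clearance) falls to 0.2× activity: 0.66 × 0.2 = 0.132.
Non-CYP routes (34%) are unchanged.
Relative clearance = 0.132 + 0.34 = 0.472.
Steady-state plasma level ∝ 1/CL, so new value = 7.5 / 0.472 = 16 μmol/L.

16 μmol/L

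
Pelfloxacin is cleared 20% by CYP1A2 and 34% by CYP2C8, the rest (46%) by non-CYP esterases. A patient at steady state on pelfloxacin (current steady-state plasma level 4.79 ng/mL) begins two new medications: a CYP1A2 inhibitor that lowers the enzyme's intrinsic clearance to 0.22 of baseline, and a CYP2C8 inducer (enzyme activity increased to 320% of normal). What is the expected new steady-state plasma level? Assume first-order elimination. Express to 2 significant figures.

3.0 ng/mL

The CYP1A2 pathway (20% of clearance) is reduced to 0.22× activity: 0.2 × 0.22 = 0.044.
The CYP2C8 pathway (34% of clearance) increases to 3.2× activity: 0.34 × 3.2 = 1.088.
The remaining 46% of clearance is unaffected.
CL_new/CL_old = 0.044 + 1.088 + 0.46 = 1.592.
Steady-state plasma level ∝ 1/CL: new value = 4.79 / 1.592 = 3.0 ng/mL.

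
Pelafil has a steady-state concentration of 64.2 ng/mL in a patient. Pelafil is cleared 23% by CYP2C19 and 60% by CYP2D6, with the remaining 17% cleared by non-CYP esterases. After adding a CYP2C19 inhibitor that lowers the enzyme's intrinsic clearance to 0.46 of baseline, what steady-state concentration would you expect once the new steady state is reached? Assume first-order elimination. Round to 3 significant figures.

73.3 ng/mL

The CYP2C19 pathway (23% of clearance) falls to 0.46× activity: 0.23 × 0.46 = 0.1058.
CYP2D6 (60%) and the residual 17% are unaffected.
Relative clearance = 0.1058 + 0.6 + 0.17 = 0.8758.
Steady-state concentration ∝ 1/CL, so new value = 64.2 / 0.8758 = 73.3 ng/mL.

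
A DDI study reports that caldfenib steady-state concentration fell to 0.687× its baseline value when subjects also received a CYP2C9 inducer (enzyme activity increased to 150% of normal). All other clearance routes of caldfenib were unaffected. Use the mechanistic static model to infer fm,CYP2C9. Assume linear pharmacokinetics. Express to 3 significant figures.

Let x = fm,CYP2C9. Because steady-state concentration ∝ 1/CL, relative clearance rose to 1/0.687 = 1.456.
Only the CYP2C9 route changed, so 1.456 = x·1.5 + (1 − x), giving x = 0.911.

0.911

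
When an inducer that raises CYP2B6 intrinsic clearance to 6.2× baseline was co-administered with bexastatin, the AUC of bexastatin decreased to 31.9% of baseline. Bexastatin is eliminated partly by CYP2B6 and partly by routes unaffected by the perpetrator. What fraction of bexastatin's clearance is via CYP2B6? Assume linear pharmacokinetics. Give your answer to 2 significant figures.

Call the CYP2B6 fraction fm. After the interaction, CL_new/CL_old = fm × 6.2 + (1 − fm).
AUC ratio = 1 / (new CL fraction), so new CL fraction = 1 / 0.319 = 3.135.
fm × 6.2 + 1 − fm = 3.135  ⇒  fm × (6.2 − 1) = 2.135  ⇒  fm = 0.41.

0.41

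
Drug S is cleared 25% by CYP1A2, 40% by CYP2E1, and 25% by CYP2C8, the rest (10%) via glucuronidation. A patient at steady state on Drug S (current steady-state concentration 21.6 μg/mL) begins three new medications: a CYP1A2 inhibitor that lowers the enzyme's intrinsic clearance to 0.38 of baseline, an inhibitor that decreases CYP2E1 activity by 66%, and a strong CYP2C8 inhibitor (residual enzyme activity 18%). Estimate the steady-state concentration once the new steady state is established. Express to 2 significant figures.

57 μg/mL

The CYP1A2 pathway (25% of clearance) is reduced to 0.38× activity: 0.25 × 0.38 = 0.095.
The CYP2E1 pathway (40% of clearance) drops to 0.34× activity: 0.4 × 0.34 = 0.136.
The CYP2C8 pathway (25% of clearance) drops to 0.18× activity: 0.25 × 0.18 = 0.045.
Non-CYP routes (10%) are unchanged.
CL_new/CL_old = 0.095 + 0.136 + 0.045 + 0.1 = 0.376.
Steady-state concentration ∝ 1/CL: new value = 21.6 / 0.376 = 57 μg/mL.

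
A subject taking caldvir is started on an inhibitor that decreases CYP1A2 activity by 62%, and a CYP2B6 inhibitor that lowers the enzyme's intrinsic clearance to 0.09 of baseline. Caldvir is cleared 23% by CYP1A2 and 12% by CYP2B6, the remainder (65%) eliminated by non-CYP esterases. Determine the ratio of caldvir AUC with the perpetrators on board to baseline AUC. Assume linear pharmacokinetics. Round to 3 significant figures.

The CYP1A2 pathway (23% of clearance) falls to 0.38× activity: 0.23 × 0.38 = 0.0874.
The CYP2B6 pathway (12% of clearance) is reduced to 0.09× activity: 0.12 × 0.09 = 0.0108.
Non-CYP routes (65%) are unchanged.
CL_new/CL_old = 0.0874 + 0.0108 + 0.65 = 0.7482.
Because AUC varies inversely with clearance, the combined effect is 1 / 0.7482 = 1.34.

1.34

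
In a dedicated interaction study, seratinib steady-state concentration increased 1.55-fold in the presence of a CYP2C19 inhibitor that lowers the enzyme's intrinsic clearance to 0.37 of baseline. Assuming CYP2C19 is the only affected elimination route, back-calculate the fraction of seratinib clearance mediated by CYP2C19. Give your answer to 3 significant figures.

0.563

Let fm be the CYP2C19 fraction. New clearance relative to baseline = fm × 0.37 + (1 − fm).
Steady-state concentration ratio = 1 / (new CL fraction), so new CL fraction = 1 / 1.55 = 0.6452.
fm × 0.37 + 1 − fm = 0.6452  ⇒  fm × (0.37 − 1) = −0.3548  ⇒  fm = 0.563.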